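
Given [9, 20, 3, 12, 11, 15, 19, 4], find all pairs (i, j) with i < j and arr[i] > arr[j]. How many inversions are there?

Finding inversions in [9, 20, 3, 12, 11, 15, 19, 4]:

(0, 2): arr[0]=9 > arr[2]=3
(0, 7): arr[0]=9 > arr[7]=4
(1, 2): arr[1]=20 > arr[2]=3
(1, 3): arr[1]=20 > arr[3]=12
(1, 4): arr[1]=20 > arr[4]=11
(1, 5): arr[1]=20 > arr[5]=15
(1, 6): arr[1]=20 > arr[6]=19
(1, 7): arr[1]=20 > arr[7]=4
(3, 4): arr[3]=12 > arr[4]=11
(3, 7): arr[3]=12 > arr[7]=4
(4, 7): arr[4]=11 > arr[7]=4
(5, 7): arr[5]=15 > arr[7]=4
(6, 7): arr[6]=19 > arr[7]=4

Total inversions: 13

The array has 13 inversion(s): (0,2), (0,7), (1,2), (1,3), (1,4), (1,5), (1,6), (1,7), (3,4), (3,7), (4,7), (5,7), (6,7). Each pair (i,j) satisfies i < j and arr[i] > arr[j].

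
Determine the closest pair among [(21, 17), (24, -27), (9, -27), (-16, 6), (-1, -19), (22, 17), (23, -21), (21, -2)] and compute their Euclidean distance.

Computing all pairwise distances among 8 points:

d((21, 17), (24, -27)) = 44.1022
d((21, 17), (9, -27)) = 45.607
d((21, 17), (-16, 6)) = 38.6005
d((21, 17), (-1, -19)) = 42.19
d((21, 17), (22, 17)) = 1.0 <-- minimum
d((21, 17), (23, -21)) = 38.0526
d((21, 17), (21, -2)) = 19.0
d((24, -27), (9, -27)) = 15.0
d((24, -27), (-16, 6)) = 51.8556
d((24, -27), (-1, -19)) = 26.2488
d((24, -27), (22, 17)) = 44.0454
d((24, -27), (23, -21)) = 6.0828
d((24, -27), (21, -2)) = 25.1794
d((9, -27), (-16, 6)) = 41.4005
d((9, -27), (-1, -19)) = 12.8062
d((9, -27), (22, 17)) = 45.8803
d((9, -27), (23, -21)) = 15.2315
d((9, -27), (21, -2)) = 27.7308
d((-16, 6), (-1, -19)) = 29.1548
d((-16, 6), (22, 17)) = 39.5601
d((-16, 6), (23, -21)) = 47.4342
d((-16, 6), (21, -2)) = 37.855
d((-1, -19), (22, 17)) = 42.72
d((-1, -19), (23, -21)) = 24.0832
d((-1, -19), (21, -2)) = 27.8029
d((22, 17), (23, -21)) = 38.0132
d((22, 17), (21, -2)) = 19.0263
d((23, -21), (21, -2)) = 19.105

Closest pair: (21, 17) and (22, 17) with distance 1.0

The closest pair is (21, 17) and (22, 17) with Euclidean distance 1.0. For 8 points, brute-force pairwise comparison is shown above. For large n, the divide-and-conquer algorithm (sort by x, recurse on halves, check the dividing strip) achieves O(n log n).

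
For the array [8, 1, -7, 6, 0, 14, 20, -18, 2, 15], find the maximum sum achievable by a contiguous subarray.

Using Kadane's algorithm on [8, 1, -7, 6, 0, 14, 20, -18, 2, 15]:

Scanning through the array:
Position 1 (value 1): max_ending_here = 9, max_so_far = 9
Position 2 (value -7): max_ending_here = 2, max_so_far = 9
Position 3 (value 6): max_ending_here = 8, max_so_far = 9
Position 4 (value 0): max_ending_here = 8, max_so_far = 9
Position 5 (value 14): max_ending_here = 22, max_so_far = 22
Position 6 (value 20): max_ending_here = 42, max_so_far = 42
Position 7 (value -18): max_ending_here = 24, max_so_far = 42
Position 8 (value 2): max_ending_here = 26, max_so_far = 42
Position 9 (value 15): max_ending_here = 41, max_so_far = 42

Maximum subarray: [8, 1, -7, 6, 0, 14, 20]
Maximum sum: 42

The maximum subarray is [8, 1, -7, 6, 0, 14, 20] with sum 42. This subarray runs from index 0 to index 6.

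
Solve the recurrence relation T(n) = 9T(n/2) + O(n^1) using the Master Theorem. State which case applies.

Master Theorem for T(n) = 9T(n/2) + O(n^1):

a = 9, b = 2, c = 1
log_b(a) = log_2(9) = 3.1699

Case 1: c = 1 < log_2(9) = 3.1699
T(n) = O(n^(log_2 9))

For T(n) = 9T(n/2) + O(n^1): log_2(9) = 3.1699. This is Case 1 of the Master Theorem (c < log_b(a), work dominated by leaves), giving O(n^(log_2 9)).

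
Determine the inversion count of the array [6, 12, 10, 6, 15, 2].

Finding inversions in [6, 12, 10, 6, 15, 2]:

(0, 5): arr[0]=6 > arr[5]=2
(1, 2): arr[1]=12 > arr[2]=10
(1, 3): arr[1]=12 > arr[3]=6
(1, 5): arr[1]=12 > arr[5]=2
(2, 3): arr[2]=10 > arr[3]=6
(2, 5): arr[2]=10 > arr[5]=2
(3, 5): arr[3]=6 > arr[5]=2
(4, 5): arr[4]=15 > arr[5]=2

Total inversions: 8

The array has 8 inversion(s): (0,5), (1,2), (1,3), (1,5), (2,3), (2,5), (3,5), (4,5). Each pair (i,j) satisfies i < j and arr[i] > arr[j].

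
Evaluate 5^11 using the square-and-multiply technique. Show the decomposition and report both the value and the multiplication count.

Computing 5^11 by squaring (build up from 5^1; each line after the first costs one multiplication):

5^1 = 5
5^2 = (5^1)^2 = 5^2 = 25
5^4 = (5^2)^2 = 25^2 = 625
5^5 = 5 * 5^4 = 5 * 625 = 3125
5^10 = (5^5)^2 = 3125^2 = 9765625
5^11 = 5 * 5^10 = 5 * 9765625 = 48828125

Result: 48828125
Multiplications needed: 5 (5 lines after 5^1)

5^11 = 48828125. Using exponentiation by squaring, this requires 5 multiplications. The key idea: if the exponent is even, square the half-power; if odd, multiply by the base once.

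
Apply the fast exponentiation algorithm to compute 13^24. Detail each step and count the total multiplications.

Computing 13^24 by squaring (build up from 13^1; each line after the first costs one multiplication):

13^1 = 13
13^2 = (13^1)^2 = 13^2 = 169
13^3 = 13 * 13^2 = 13 * 169 = 2197
13^6 = (13^3)^2 = 2197^2 = 4826809
13^12 = (13^6)^2 = 4826809^2 = 23298085122481
13^24 = (13^12)^2 = 23298085122481^2 = 542800770374370512771595361

Result: 542800770374370512771595361
Multiplications needed: 5 (5 lines after 13^1)

13^24 = 542800770374370512771595361. Using exponentiation by squaring, this requires 5 multiplications. The key idea: if the exponent is even, square the half-power; if odd, multiply by the base once.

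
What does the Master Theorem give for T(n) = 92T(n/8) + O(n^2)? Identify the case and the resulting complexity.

Master Theorem for T(n) = 92T(n/8) + O(n^2):

a = 92, b = 8, c = 2
log_b(a) = log_8(92) = 2.1745

Case 1: c = 2 < log_8(92) = 2.1745
T(n) = O(n^(log_8 92))

For T(n) = 92T(n/8) + O(n^2): log_8(92) = 2.1745. This is Case 1 of the Master Theorem (c < log_b(a), work dominated by leaves), giving O(n^(log_8 92)).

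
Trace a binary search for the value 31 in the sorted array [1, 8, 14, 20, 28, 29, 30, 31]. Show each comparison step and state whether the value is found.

Binary search for 31 in [1, 8, 14, 20, 28, 29, 30, 31]:

lo=0, hi=7, mid=3, arr[mid]=20 -> 20 < 31, search right half
lo=4, hi=7, mid=5, arr[mid]=29 -> 29 < 31, search right half
lo=6, hi=7, mid=6, arr[mid]=30 -> 30 < 31, search right half
lo=7, hi=7, mid=7, arr[mid]=31 -> Found target at index 7!

Binary search finds 31 at index 7 after 4 comparisons. The search repeatedly halves the search space by comparing with the middle element.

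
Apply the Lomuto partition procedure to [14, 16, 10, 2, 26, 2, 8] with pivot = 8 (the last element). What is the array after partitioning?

Lomuto partition with pivot = 8:

Initial array: [14, 16, 10, 2, 26, 2, 8]

arr[0]=14 > 8: no swap
arr[1]=16 > 8: no swap
arr[2]=10 > 8: no swap
arr[3]=2 <= 8: swap with position 0, array becomes [2, 16, 10, 14, 26, 2, 8]
arr[4]=26 > 8: no swap
arr[5]=2 <= 8: swap with position 1, array becomes [2, 2, 10, 14, 26, 16, 8]

Place pivot at position 2: [2, 2, 8, 14, 26, 16, 10]
Pivot position: 2

After partitioning with pivot 8, the array becomes [2, 2, 8, 14, 26, 16, 10]. The pivot is placed at index 2. All elements to the left of the pivot are <= 8, and all elements to the right are > 8.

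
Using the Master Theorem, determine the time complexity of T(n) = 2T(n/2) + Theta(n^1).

Master Theorem for T(n) = 2T(n/2) + O(n^1):

a = 2, b = 2, c = 1
log_b(a) = log_2(2) = 1.0000

Case 2: c = 1 = log_2(2) = 1.0000
T(n) = O(n^1 log n) = O(n log n)

For T(n) = 2T(n/2) + O(n^1): log_2(2) = 1.0000. This is Case 2 of the Master Theorem (c = log_b(a), equal work at all levels), giving O(n log n).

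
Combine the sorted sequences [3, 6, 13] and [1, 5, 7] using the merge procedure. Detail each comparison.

Merging process:

Compare 3 vs 1: take 1 from right. Merged: [1]
Compare 3 vs 5: take 3 from left. Merged: [1, 3]
Compare 6 vs 5: take 5 from right. Merged: [1, 3, 5]
Compare 6 vs 7: take 6 from left. Merged: [1, 3, 5, 6]
Compare 13 vs 7: take 7 from right. Merged: [1, 3, 5, 6, 7]
Append remaining from left: [13]. Merged: [1, 3, 5, 6, 7, 13]

Final merged array: [1, 3, 5, 6, 7, 13]
Total comparisons: 5

The merged array is [1, 3, 5, 6, 7, 13], requiring 5 comparisons. The merge step runs in O(n) time where n is the total number of elements.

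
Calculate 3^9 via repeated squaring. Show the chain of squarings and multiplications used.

Computing 3^9 by squaring (build up from 3^1; each line after the first costs one multiplication):

3^1 = 3
3^2 = (3^1)^2 = 3^2 = 9
3^4 = (3^2)^2 = 9^2 = 81
3^8 = (3^4)^2 = 81^2 = 6561
3^9 = 3 * 3^8 = 3 * 6561 = 19683

Result: 19683
Multiplications needed: 4 (4 lines after 3^1)

3^9 = 19683. Using exponentiation by squaring, this requires 4 multiplications. The key idea: if the exponent is even, square the half-power; if odd, multiply by the base once.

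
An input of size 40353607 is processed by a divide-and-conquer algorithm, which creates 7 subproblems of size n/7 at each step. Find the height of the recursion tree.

For divide and conquer with division factor 7:

Problem sizes at each level:
Level 0: 40353607
Level 1: 5764801
Level 2: 823543
Level 3: 117649
Level 4: 16807
Level 5: 2401
Level 6: 343
Level 7: 49
Level 8: 7
Level 9: 1

The root is level 0 and the size-1 base case is level 9 (the tree spans levels 0 through 9, i.e. 10 levels counting the root), so the depth is the number of divisions: log_7(40353607) = 9

The recursion tree depth is log_7(40353607) = 9. At each level, the problem size is divided by 7, so it takes 9 divisions to reduce to a base case of size 1. The algorithm makes 7 recursive calls at each level.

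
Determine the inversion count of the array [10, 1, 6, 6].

Finding inversions in [10, 1, 6, 6]:

(0, 1): arr[0]=10 > arr[1]=1
(0, 2): arr[0]=10 > arr[2]=6
(0, 3): arr[0]=10 > arr[3]=6

Total inversions: 3

The array has 3 inversion(s): (0,1), (0,2), (0,3). Each pair (i,j) satisfies i < j and arr[i] > arr[j].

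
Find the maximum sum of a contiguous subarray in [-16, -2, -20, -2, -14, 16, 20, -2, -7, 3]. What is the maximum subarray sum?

Using Kadane's algorithm on [-16, -2, -20, -2, -14, 16, 20, -2, -7, 3]:

Scanning through the array:
Position 1 (value -2): max_ending_here = -2, max_so_far = -2
Position 2 (value -20): max_ending_here = -20, max_so_far = -2
Position 3 (value -2): max_ending_here = -2, max_so_far = -2
Position 4 (value -14): max_ending_here = -14, max_so_far = -2
Position 5 (value 16): max_ending_here = 16, max_so_far = 16
Position 6 (value 20): max_ending_here = 36, max_so_far = 36
Position 7 (value -2): max_ending_here = 34, max_so_far = 36
Position 8 (value -7): max_ending_here = 27, max_so_far = 36
Position 9 (value 3): max_ending_here = 30, max_so_far = 36

Maximum subarray: [16, 20]
Maximum sum: 36

The maximum subarray is [16, 20] with sum 36. This subarray runs from index 5 to index 6.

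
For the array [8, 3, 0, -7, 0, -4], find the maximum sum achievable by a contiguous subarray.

Using Kadane's algorithm on [8, 3, 0, -7, 0, -4]:

Scanning through the array:
Position 1 (value 3): max_ending_here = 11, max_so_far = 11
Position 2 (value 0): max_ending_here = 11, max_so_far = 11
Position 3 (value -7): max_ending_here = 4, max_so_far = 11
Position 4 (value 0): max_ending_here = 4, max_so_far = 11
Position 5 (value -4): max_ending_here = 0, max_so_far = 11

Maximum subarray: [8, 3]
Maximum sum: 11

The maximum subarray is [8, 3] with sum 11. This subarray runs from index 0 to index 1.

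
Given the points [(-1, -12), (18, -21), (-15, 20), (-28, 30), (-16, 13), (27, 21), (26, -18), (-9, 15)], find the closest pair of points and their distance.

Computing all pairwise distances among 8 points:

d((-1, -12), (18, -21)) = 21.0238
d((-1, -12), (-15, 20)) = 34.9285
d((-1, -12), (-28, 30)) = 49.93
d((-1, -12), (-16, 13)) = 29.1548
d((-1, -12), (27, 21)) = 43.2782
d((-1, -12), (26, -18)) = 27.6586
d((-1, -12), (-9, 15)) = 28.1603
d((18, -21), (-15, 20)) = 52.6308
d((18, -21), (-28, 30)) = 68.6804
d((18, -21), (-16, 13)) = 48.0833
d((18, -21), (27, 21)) = 42.9535
d((18, -21), (26, -18)) = 8.544
d((18, -21), (-9, 15)) = 45.0
d((-15, 20), (-28, 30)) = 16.4012
d((-15, 20), (-16, 13)) = 7.0711 <-- minimum
d((-15, 20), (27, 21)) = 42.0119
d((-15, 20), (26, -18)) = 55.9017
d((-15, 20), (-9, 15)) = 7.8102
d((-28, 30), (-16, 13)) = 20.8087
d((-28, 30), (27, 21)) = 55.7315
d((-28, 30), (26, -18)) = 72.2496
d((-28, 30), (-9, 15)) = 24.2074
d((-16, 13), (27, 21)) = 43.7379
d((-16, 13), (26, -18)) = 52.2015
d((-16, 13), (-9, 15)) = 7.2801
d((27, 21), (26, -18)) = 39.0128
d((27, 21), (-9, 15)) = 36.4966
d((26, -18), (-9, 15)) = 48.1041

Closest pair: (-15, 20) and (-16, 13) with distance 7.0711

The closest pair is (-15, 20) and (-16, 13) with Euclidean distance 7.0711. For 8 points, brute-force pairwise comparison is shown above. For large n, the divide-and-conquer algorithm (sort by x, recurse on halves, check the dividing strip) achieves O(n log n).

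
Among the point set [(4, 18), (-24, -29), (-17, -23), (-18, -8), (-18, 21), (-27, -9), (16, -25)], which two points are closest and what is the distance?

Computing all pairwise distances among 7 points:

d((4, 18), (-24, -29)) = 54.7083
d((4, 18), (-17, -23)) = 46.0652
d((4, 18), (-18, -8)) = 34.0588
d((4, 18), (-18, 21)) = 22.2036
d((4, 18), (-27, -9)) = 41.1096
d((4, 18), (16, -25)) = 44.643
d((-24, -29), (-17, -23)) = 9.2195
d((-24, -29), (-18, -8)) = 21.8403
d((-24, -29), (-18, 21)) = 50.3587
d((-24, -29), (-27, -9)) = 20.2237
d((-24, -29), (16, -25)) = 40.1995
d((-17, -23), (-18, -8)) = 15.0333
d((-17, -23), (-18, 21)) = 44.0114
d((-17, -23), (-27, -9)) = 17.2047
d((-17, -23), (16, -25)) = 33.0606
d((-18, -8), (-18, 21)) = 29.0
d((-18, -8), (-27, -9)) = 9.0554 <-- minimum
d((-18, -8), (16, -25)) = 38.0132
d((-18, 21), (-27, -9)) = 31.3209
d((-18, 21), (16, -25)) = 57.2014
d((-27, -9), (16, -25)) = 45.8803

Closest pair: (-18, -8) and (-27, -9) with distance 9.0554

The closest pair is (-18, -8) and (-27, -9) with Euclidean distance 9.0554. For 7 points, brute-force pairwise comparison is shown above. For large n, the divide-and-conquer algorithm (sort by x, recurse on halves, check the dividing strip) achieves O(n log n).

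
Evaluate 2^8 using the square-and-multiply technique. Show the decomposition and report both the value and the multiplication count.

Computing 2^8 by squaring (build up from 2^1; each line after the first costs one multiplication):

2^1 = 2
2^2 = (2^1)^2 = 2^2 = 4
2^4 = (2^2)^2 = 4^2 = 16
2^8 = (2^4)^2 = 16^2 = 256

Result: 256
Multiplications needed: 3 (3 lines after 2^1)

2^8 = 256. Using exponentiation by squaring, this requires 3 multiplications. The key idea: if the exponent is even, square the half-power; if odd, multiply by the base once.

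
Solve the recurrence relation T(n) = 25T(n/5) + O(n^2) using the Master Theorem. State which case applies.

Master Theorem for T(n) = 25T(n/5) + O(n^2):

a = 25, b = 5, c = 2
log_b(a) = log_5(25) = 2.0000

Case 2: c = 2 = log_5(25) = 2.0000
T(n) = O(n^2 log n) = O(n^2 log n)

For T(n) = 25T(n/5) + O(n^2): log_5(25) = 2.0000. This is Case 2 of the Master Theorem (c = log_b(a), equal work at all levels), giving O(n^2 log n).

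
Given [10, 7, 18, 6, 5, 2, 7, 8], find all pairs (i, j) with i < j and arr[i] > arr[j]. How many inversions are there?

Finding inversions in [10, 7, 18, 6, 5, 2, 7, 8]:

(0, 1): arr[0]=10 > arr[1]=7
(0, 3): arr[0]=10 > arr[3]=6
(0, 4): arr[0]=10 > arr[4]=5
(0, 5): arr[0]=10 > arr[5]=2
(0, 6): arr[0]=10 > arr[6]=7
(0, 7): arr[0]=10 > arr[7]=8
(1, 3): arr[1]=7 > arr[3]=6
(1, 4): arr[1]=7 > arr[4]=5
(1, 5): arr[1]=7 > arr[5]=2
(2, 3): arr[2]=18 > arr[3]=6
(2, 4): arr[2]=18 > arr[4]=5
(2, 5): arr[2]=18 > arr[5]=2
(2, 6): arr[2]=18 > arr[6]=7
(2, 7): arr[2]=18 > arr[7]=8
(3, 4): arr[3]=6 > arr[4]=5
(3, 5): arr[3]=6 > arr[5]=2
(4, 5): arr[4]=5 > arr[5]=2

Total inversions: 17

The array has 17 inversion(s): (0,1), (0,3), (0,4), (0,5), (0,6), (0,7), (1,3), (1,4), (1,5), (2,3), (2,4), (2,5), (2,6), (2,7), (3,4), (3,5), (4,5). Each pair (i,j) satisfies i < j and arr[i] > arr[j].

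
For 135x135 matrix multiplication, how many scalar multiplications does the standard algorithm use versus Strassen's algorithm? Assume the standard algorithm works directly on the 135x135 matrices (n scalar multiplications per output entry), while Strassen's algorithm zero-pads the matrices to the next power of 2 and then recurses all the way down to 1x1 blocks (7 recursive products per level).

Matrix multiplication for 135x135 matrices:

Strassen's algorithm requires power-of-2 dimensions. Pad 135x135 to 256x256 (next power of 2).

Standard algorithm: 135^3 = 2460375 multiplications
Strassen's algorithm: 7^(log2(256)) = 7^8 = 5764801 multiplications
Difference: 2460375 - 5764801 = -3304426 (Strassen uses MORE here due to padding overhead — for small or just-over-power-of-2 n, padding can outweigh the per-level savings)

Standard: 2460375 multiplications (135^3). Strassen: 5764801 multiplications (7^8, after padding to 256x256). Strassen reduces 8 recursive multiplications to 7 at each level.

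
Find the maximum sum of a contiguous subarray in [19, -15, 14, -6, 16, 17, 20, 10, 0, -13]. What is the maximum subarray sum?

Using Kadane's algorithm on [19, -15, 14, -6, 16, 17, 20, 10, 0, -13]:

Scanning through the array:
Position 1 (value -15): max_ending_here = 4, max_so_far = 19
Position 2 (value 14): max_ending_here = 18, max_so_far = 19
Position 3 (value -6): max_ending_here = 12, max_so_far = 19
Position 4 (value 16): max_ending_here = 28, max_so_far = 28
Position 5 (value 17): max_ending_here = 45, max_so_far = 45
Position 6 (value 20): max_ending_here = 65, max_so_far = 65
Position 7 (value 10): max_ending_here = 75, max_so_far = 75
Position 8 (value 0): max_ending_here = 75, max_so_far = 75
Position 9 (value -13): max_ending_here = 62, max_so_far = 75

Maximum subarray: [19, -15, 14, -6, 16, 17, 20, 10]
Maximum sum: 75

The maximum subarray is [19, -15, 14, -6, 16, 17, 20, 10] with sum 75. This subarray runs from index 0 to index 7.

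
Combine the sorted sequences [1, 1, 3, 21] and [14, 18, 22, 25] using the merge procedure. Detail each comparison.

Merging process:

Compare 1 vs 14: take 1 from left. Merged: [1]
Compare 1 vs 14: take 1 from left. Merged: [1, 1]
Compare 3 vs 14: take 3 from left. Merged: [1, 1, 3]
Compare 21 vs 14: take 14 from right. Merged: [1, 1, 3, 14]
Compare 21 vs 18: take 18 from right. Merged: [1, 1, 3, 14, 18]
Compare 21 vs 22: take 21 from left. Merged: [1, 1, 3, 14, 18, 21]
Append remaining from right: [22, 25]. Merged: [1, 1, 3, 14, 18, 21, 22, 25]

Final merged array: [1, 1, 3, 14, 18, 21, 22, 25]
Total comparisons: 6

The merged array is [1, 1, 3, 14, 18, 21, 22, 25], requiring 6 comparisons. The merge step runs in O(n) time where n is the total number of elements.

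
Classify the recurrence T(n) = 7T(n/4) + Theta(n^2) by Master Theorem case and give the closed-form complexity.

Master Theorem for T(n) = 7T(n/4) + O(n^2):

a = 7, b = 4, c = 2
log_b(a) = log_4(7) = 1.4037

Case 3: c = 2 > log_4(7) = 1.4037
T(n) = O(n^2) = O(n^2)

For T(n) = 7T(n/4) + O(n^2): log_4(7) = 1.4037. This is Case 3 of the Master Theorem (c > log_b(a), work dominated by root), giving O(n^2).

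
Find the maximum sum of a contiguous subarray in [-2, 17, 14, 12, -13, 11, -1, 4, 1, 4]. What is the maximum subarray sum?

Using Kadane's algorithm on [-2, 17, 14, 12, -13, 11, -1, 4, 1, 4]:

Scanning through the array:
Position 1 (value 17): max_ending_here = 17, max_so_far = 17
Position 2 (value 14): max_ending_here = 31, max_so_far = 31
Position 3 (value 12): max_ending_here = 43, max_so_far = 43
Position 4 (value -13): max_ending_here = 30, max_so_far = 43
Position 5 (value 11): max_ending_here = 41, max_so_far = 43
Position 6 (value -1): max_ending_here = 40, max_so_far = 43
Position 7 (value 4): max_ending_here = 44, max_so_far = 44
Position 8 (value 1): max_ending_here = 45, max_so_far = 45
Position 9 (value 4): max_ending_here = 49, max_so_far = 49

Maximum subarray: [17, 14, 12, -13, 11, -1, 4, 1, 4]
Maximum sum: 49

The maximum subarray is [17, 14, 12, -13, 11, -1, 4, 1, 4] with sum 49. This subarray runs from index 1 to index 9.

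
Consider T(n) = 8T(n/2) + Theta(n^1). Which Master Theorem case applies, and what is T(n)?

Master Theorem for T(n) = 8T(n/2) + O(n^1):

a = 8, b = 2, c = 1
log_b(a) = log_2(8) = 3.0000

Case 1: c = 1 < log_2(8) = 3.0000
T(n) = O(n^(log_2 8)) = O(n^3)

For T(n) = 8T(n/2) + O(n^1): log_2(8) = 3.0000. This is Case 1 of the Master Theorem (c < log_b(a), work dominated by leaves), giving O(n^3).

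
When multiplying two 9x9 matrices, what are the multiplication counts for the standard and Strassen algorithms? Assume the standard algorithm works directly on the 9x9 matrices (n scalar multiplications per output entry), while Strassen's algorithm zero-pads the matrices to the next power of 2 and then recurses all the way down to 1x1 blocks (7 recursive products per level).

Matrix multiplication for 9x9 matrices:

Strassen's algorithm requires power-of-2 dimensions. Pad 9x9 to 16x16 (next power of 2).

Standard algorithm: 9^3 = 729 multiplications
Strassen's algorithm: 7^(log2(16)) = 7^4 = 2401 multiplications
Difference: 729 - 2401 = -1672 (Strassen uses MORE here due to padding overhead — for small or just-over-power-of-2 n, padding can outweigh the per-level savings)

Standard: 729 multiplications (9^3). Strassen: 2401 multiplications (7^4, after padding to 16x16). Strassen reduces 8 recursive multiplications to 7 at each level.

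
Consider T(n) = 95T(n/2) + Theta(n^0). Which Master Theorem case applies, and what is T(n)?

Master Theorem for T(n) = 95T(n/2) + O(n^0):

a = 95, b = 2, c = 0
log_b(a) = log_2(95) = 6.5699

Case 1: c = 0 < log_2(95) = 6.5699
T(n) = O(n^(log_2 95))

For T(n) = 95T(n/2) + O(n^0): log_2(95) = 6.5699. This is Case 1 of the Master Theorem (c < log_b(a), work dominated by leaves), giving O(n^(log_2 95)).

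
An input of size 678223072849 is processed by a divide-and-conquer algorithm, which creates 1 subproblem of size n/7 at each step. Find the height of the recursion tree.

For divide and conquer with division factor 7:

Problem sizes at each level:
Level 0: 678223072849
Level 1: 96889010407
Level 2: 13841287201
Level 3: 1977326743
Level 4: 282475249
Level 5: 40353607
Level 6: 5764801
Level 7: 823543
Level 8: 117649
Level 9: 16807
Level 10: 2401
Level 11: 343
Level 12: 49
Level 13: 7
Level 14: 1

The root is level 0 and the size-1 base case is level 14 (the tree spans levels 0 through 14, i.e. 15 levels counting the root), so the depth is the number of divisions: log_7(678223072849) = 14

The recursion tree depth is log_7(678223072849) = 14. At each level, the problem size is divided by 7, so it takes 14 divisions to reduce to a base case of size 1. The algorithm makes 1 recursive call at each level.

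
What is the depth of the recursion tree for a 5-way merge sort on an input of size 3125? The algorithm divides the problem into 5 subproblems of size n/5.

For divide and conquer with division factor 5:

Problem sizes at each level:
Level 0: 3125
Level 1: 625
Level 2: 125
Level 3: 25
Level 4: 5
Level 5: 1

The root is level 0 and the size-1 base case is level 5 (the tree spans levels 0 through 5, i.e. 6 levels counting the root), so the depth is the number of divisions: log_5(3125) = 5

The recursion tree depth is log_5(3125) = 5. At each level, the problem size is divided by 5, so it takes 5 divisions to reduce to a base case of size 1. The algorithm makes 5 recursive calls at each level.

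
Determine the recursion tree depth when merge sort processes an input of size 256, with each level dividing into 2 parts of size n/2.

For divide and conquer with division factor 2:

Problem sizes at each level:
Level 0: 256
Level 1: 128
Level 2: 64
Level 3: 32
Level 4: 16
Level 5: 8
Level 6: 4
Level 7: 2
Level 8: 1

The root is level 0 and the size-1 base case is level 8 (the tree spans levels 0 through 8, i.e. 9 levels counting the root), so the depth is the number of divisions: log_2(256) = 8

The recursion tree depth is log_2(256) = 8. At each level, the problem size is divided by 2, so it takes 8 divisions to reduce to a base case of size 1. The algorithm makes 2 recursive calls at each level.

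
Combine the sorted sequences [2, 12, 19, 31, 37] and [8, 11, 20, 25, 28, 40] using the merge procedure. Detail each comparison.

Merging process:

Compare 2 vs 8: take 2 from left. Merged: [2]
Compare 12 vs 8: take 8 from right. Merged: [2, 8]
Compare 12 vs 11: take 11 from right. Merged: [2, 8, 11]
Compare 12 vs 20: take 12 from left. Merged: [2, 8, 11, 12]
Compare 19 vs 20: take 19 from left. Merged: [2, 8, 11, 12, 19]
Compare 31 vs 20: take 20 from right. Merged: [2, 8, 11, 12, 19, 20]
Compare 31 vs 25: take 25 from right. Merged: [2, 8, 11, 12, 19, 20, 25]
Compare 31 vs 28: take 28 from right. Merged: [2, 8, 11, 12, 19, 20, 25, 28]
Compare 31 vs 40: take 31 from left. Merged: [2, 8, 11, 12, 19, 20, 25, 28, 31]
Compare 37 vs 40: take 37 from left. Merged: [2, 8, 11, 12, 19, 20, 25, 28, 31, 37]
Append remaining from right: [40]. Merged: [2, 8, 11, 12, 19, 20, 25, 28, 31, 37, 40]

Final merged array: [2, 8, 11, 12, 19, 20, 25, 28, 31, 37, 40]
Total comparisons: 10

The merged array is [2, 8, 11, 12, 19, 20, 25, 28, 31, 37, 40], requiring 10 comparisons. The merge step runs in O(n) time where n is the total number of elements.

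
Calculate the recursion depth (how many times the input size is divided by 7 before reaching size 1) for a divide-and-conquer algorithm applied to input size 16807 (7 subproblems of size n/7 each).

For divide and conquer with division factor 7:

Problem sizes at each level:
Level 0: 16807
Level 1: 2401
Level 2: 343
Level 3: 49
Level 4: 7
Level 5: 1

The root is level 0 and the size-1 base case is level 5 (the tree spans levels 0 through 5, i.e. 6 levels counting the root), so the depth is the number of divisions: log_7(16807) = 5

The recursion tree depth is log_7(16807) = 5. At each level, the problem size is divided by 7, so it takes 5 divisions to reduce to a base case of size 1. The algorithm makes 7 recursive calls at each level.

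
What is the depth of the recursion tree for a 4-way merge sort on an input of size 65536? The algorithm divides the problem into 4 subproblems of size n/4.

For divide and conquer with division factor 4:

Problem sizes at each level:
Level 0: 65536
Level 1: 16384
Level 2: 4096
Level 3: 1024
Level 4: 256
Level 5: 64
Level 6: 16
Level 7: 4
Level 8: 1

The root is level 0 and the size-1 base case is level 8 (the tree spans levels 0 through 8, i.e. 9 levels counting the root), so the depth is the number of divisions: log_4(65536) = 8

The recursion tree depth is log_4(65536) = 8. At each level, the problem size is divided by 4, so it takes 8 divisions to reduce to a base case of size 1. The algorithm makes 4 recursive calls at each level.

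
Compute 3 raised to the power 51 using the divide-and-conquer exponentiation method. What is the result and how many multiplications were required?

Computing 3^51 by squaring (build up from 3^1; each line after the first costs one multiplication):

3^1 = 3
3^2 = (3^1)^2 = 3^2 = 9
3^3 = 3 * 3^2 = 3 * 9 = 27
3^6 = (3^3)^2 = 27^2 = 729
3^12 = (3^6)^2 = 729^2 = 531441
3^24 = (3^12)^2 = 531441^2 = 282429536481
3^25 = 3 * 3^24 = 3 * 282429536481 = 847288609443
3^50 = (3^25)^2 = 847288609443^2 = 717897987691852588770249
3^51 = 3 * 3^50 = 3 * 717897987691852588770249 = 2153693963075557766310747

Result: 2153693963075557766310747
Multiplications needed: 8 (8 lines after 3^1)

3^51 = 2153693963075557766310747. Using exponentiation by squaring, this requires 8 multiplications. The key idea: if the exponent is even, square the half-power; if odd, multiply by the base once.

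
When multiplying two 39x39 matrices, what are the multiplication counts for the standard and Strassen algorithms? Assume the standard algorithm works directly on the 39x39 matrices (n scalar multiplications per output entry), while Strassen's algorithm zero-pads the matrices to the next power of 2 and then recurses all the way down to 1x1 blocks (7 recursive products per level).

Matrix multiplication for 39x39 matrices:

Strassen's algorithm requires power-of-2 dimensions. Pad 39x39 to 64x64 (next power of 2).

Standard algorithm: 39^3 = 59319 multiplications
Strassen's algorithm: 7^(log2(64)) = 7^6 = 117649 multiplications
Difference: 59319 - 117649 = -58330 (Strassen uses MORE here due to padding overhead — for small or just-over-power-of-2 n, padding can outweigh the per-level savings)

Standard: 59319 multiplications (39^3). Strassen: 117649 multiplications (7^6, after padding to 64x64). Strassen reduces 8 recursive multiplications to 7 at each level.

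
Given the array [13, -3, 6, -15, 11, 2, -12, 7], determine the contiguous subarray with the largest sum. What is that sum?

Using Kadane's algorithm on [13, -3, 6, -15, 11, 2, -12, 7]:

Scanning through the array:
Position 1 (value -3): max_ending_here = 10, max_so_far = 13
Position 2 (value 6): max_ending_here = 16, max_so_far = 16
Position 3 (value -15): max_ending_here = 1, max_so_far = 16
Position 4 (value 11): max_ending_here = 12, max_so_far = 16
Position 5 (value 2): max_ending_here = 14, max_so_far = 16
Position 6 (value -12): max_ending_here = 2, max_so_far = 16
Position 7 (value 7): max_ending_here = 9, max_so_far = 16

Maximum subarray: [13, -3, 6]
Maximum sum: 16

The maximum subarray is [13, -3, 6] with sum 16. This subarray runs from index 0 to index 2.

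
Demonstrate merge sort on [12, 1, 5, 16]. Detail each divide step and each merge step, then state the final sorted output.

Merge sort trace:

Split: [12, 1, 5, 16] -> [12, 1] and [5, 16]
  Split: [12, 1] -> [12] and [1]
  Merge: [12] + [1] -> [1, 12]
  Split: [5, 16] -> [5] and [16]
  Merge: [5] + [16] -> [5, 16]
Merge: [1, 12] + [5, 16] -> [1, 5, 12, 16]

Final sorted array: [1, 5, 12, 16]

The merge sort proceeds by recursively splitting the array and merging sorted halves.
After all merges, the sorted array is [1, 5, 12, 16].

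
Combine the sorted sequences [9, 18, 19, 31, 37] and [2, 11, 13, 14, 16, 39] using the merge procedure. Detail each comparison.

Merging process:

Compare 9 vs 2: take 2 from right. Merged: [2]
Compare 9 vs 11: take 9 from left. Merged: [2, 9]
Compare 18 vs 11: take 11 from right. Merged: [2, 9, 11]
Compare 18 vs 13: take 13 from right. Merged: [2, 9, 11, 13]
Compare 18 vs 14: take 14 from right. Merged: [2, 9, 11, 13, 14]
Compare 18 vs 16: take 16 from right. Merged: [2, 9, 11, 13, 14, 16]
Compare 18 vs 39: take 18 from left. Merged: [2, 9, 11, 13, 14, 16, 18]
Compare 19 vs 39: take 19 from left. Merged: [2, 9, 11, 13, 14, 16, 18, 19]
Compare 31 vs 39: take 31 from left. Merged: [2, 9, 11, 13, 14, 16, 18, 19, 31]
Compare 37 vs 39: take 37 from left. Merged: [2, 9, 11, 13, 14, 16, 18, 19, 31, 37]
Append remaining from right: [39]. Merged: [2, 9, 11, 13, 14, 16, 18, 19, 31, 37, 39]

Final merged array: [2, 9, 11, 13, 14, 16, 18, 19, 31, 37, 39]
Total comparisons: 10

The merged array is [2, 9, 11, 13, 14, 16, 18, 19, 31, 37, 39], requiring 10 comparisons. The merge step runs in O(n) time where n is the total number of elements.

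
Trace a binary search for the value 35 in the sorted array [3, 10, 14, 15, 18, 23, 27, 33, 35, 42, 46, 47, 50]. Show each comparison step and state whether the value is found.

Binary search for 35 in [3, 10, 14, 15, 18, 23, 27, 33, 35, 42, 46, 47, 50]:

lo=0, hi=12, mid=6, arr[mid]=27 -> 27 < 35, search right half
lo=7, hi=12, mid=9, arr[mid]=42 -> 42 > 35, search left half
lo=7, hi=8, mid=7, arr[mid]=33 -> 33 < 35, search right half
lo=8, hi=8, mid=8, arr[mid]=35 -> Found target at index 8!

Binary search finds 35 at index 8 after 4 comparisons. The search repeatedly halves the search space by comparing with the middle element.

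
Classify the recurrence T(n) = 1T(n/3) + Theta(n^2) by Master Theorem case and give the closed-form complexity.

Master Theorem for T(n) = 1T(n/3) + O(n^2):

a = 1, b = 3, c = 2
log_b(a) = log_3(1) = 0.0000

Case 3: c = 2 > log_3(1) = 0.0000
T(n) = O(n^2) = O(n^2)

For T(n) = 1T(n/3) + O(n^2): log_3(1) = 0.0000. This is Case 3 of the Master Theorem (c > log_b(a), work dominated by root), giving O(n^2).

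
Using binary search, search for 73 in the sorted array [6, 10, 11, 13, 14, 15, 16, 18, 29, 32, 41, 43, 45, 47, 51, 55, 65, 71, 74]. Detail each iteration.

Binary search for 73 in [6, 10, 11, 13, 14, 15, 16, 18, 29, 32, 41, 43, 45, 47, 51, 55, 65, 71, 74]:

lo=0, hi=18, mid=9, arr[mid]=32 -> 32 < 73, search right half
lo=10, hi=18, mid=14, arr[mid]=51 -> 51 < 73, search right half
lo=15, hi=18, mid=16, arr[mid]=65 -> 65 < 73, search right half
lo=17, hi=18, mid=17, arr[mid]=71 -> 71 < 73, search right half
lo=18, hi=18, mid=18, arr[mid]=74 -> 74 > 73, search left half
lo=18 > hi=17, target 73 not found

Binary search determines that 73 is not in the array after 5 comparisons. The search space was exhausted without finding the target.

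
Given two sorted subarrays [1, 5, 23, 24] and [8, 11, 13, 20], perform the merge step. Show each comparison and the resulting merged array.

Merging process:

Compare 1 vs 8: take 1 from left. Merged: [1]
Compare 5 vs 8: take 5 from left. Merged: [1, 5]
Compare 23 vs 8: take 8 from right. Merged: [1, 5, 8]
Compare 23 vs 11: take 11 from right. Merged: [1, 5, 8, 11]
Compare 23 vs 13: take 13 from right. Merged: [1, 5, 8, 11, 13]
Compare 23 vs 20: take 20 from right. Merged: [1, 5, 8, 11, 13, 20]
Append remaining from left: [23, 24]. Merged: [1, 5, 8, 11, 13, 20, 23, 24]

Final merged array: [1, 5, 8, 11, 13, 20, 23, 24]
Total comparisons: 6

The merged array is [1, 5, 8, 11, 13, 20, 23, 24], requiring 6 comparisons. The merge step runs in O(n) time where n is the total number of elements.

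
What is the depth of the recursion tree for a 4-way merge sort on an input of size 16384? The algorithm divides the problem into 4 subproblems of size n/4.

For divide and conquer with division factor 4:

Problem sizes at each level:
Level 0: 16384
Level 1: 4096
Level 2: 1024
Level 3: 256
Level 4: 64
Level 5: 16
Level 6: 4
Level 7: 1

The root is level 0 and the size-1 base case is level 7 (the tree spans levels 0 through 7, i.e. 8 levels counting the root), so the depth is the number of divisions: log_4(16384) = 7

The recursion tree depth is log_4(16384) = 7. At each level, the problem size is divided by 4, so it takes 7 divisions to reduce to a base case of size 1. The algorithm makes 4 recursive calls at each level.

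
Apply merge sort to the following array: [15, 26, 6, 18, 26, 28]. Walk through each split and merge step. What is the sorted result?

Merge sort trace:

Split: [15, 26, 6, 18, 26, 28] -> [15, 26, 6] and [18, 26, 28]
  Split: [15, 26, 6] -> [15] and [26, 6]
    Split: [26, 6] -> [26] and [6]
    Merge: [26] + [6] -> [6, 26]
  Merge: [15] + [6, 26] -> [6, 15, 26]
  Split: [18, 26, 28] -> [18] and [26, 28]
    Split: [26, 28] -> [26] and [28]
    Merge: [26] + [28] -> [26, 28]
  Merge: [18] + [26, 28] -> [18, 26, 28]
Merge: [6, 15, 26] + [18, 26, 28] -> [6, 15, 18, 26, 26, 28]

Final sorted array: [6, 15, 18, 26, 26, 28]

The merge sort proceeds by recursively splitting the array and merging sorted halves.
After all merges, the sorted array is [6, 15, 18, 26, 26, 28].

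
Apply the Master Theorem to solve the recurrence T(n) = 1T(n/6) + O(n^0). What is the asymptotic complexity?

Master Theorem for T(n) = 1T(n/6) + O(n^0):

a = 1, b = 6, c = 0
log_b(a) = log_6(1) = 0.0000

Case 2: c = 0 = log_6(1) = 0.0000
T(n) = O(n^0 log n) = O(log n)

For T(n) = 1T(n/6) + O(n^0): log_6(1) = 0.0000. This is Case 2 of the Master Theorem (c = log_b(a), equal work at all levels), giving O(log n).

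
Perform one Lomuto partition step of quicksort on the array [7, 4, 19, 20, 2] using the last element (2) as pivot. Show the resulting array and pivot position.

Lomuto partition with pivot = 2:

Initial array: [7, 4, 19, 20, 2]

arr[0]=7 > 2: no swap
arr[1]=4 > 2: no swap
arr[2]=19 > 2: no swap
arr[3]=20 > 2: no swap

Place pivot at position 0: [2, 4, 19, 20, 7]
Pivot position: 0

After partitioning with pivot 2, the array becomes [2, 4, 19, 20, 7]. The pivot is placed at index 0. All elements to the left of the pivot are <= 2, and all elements to the right are > 2.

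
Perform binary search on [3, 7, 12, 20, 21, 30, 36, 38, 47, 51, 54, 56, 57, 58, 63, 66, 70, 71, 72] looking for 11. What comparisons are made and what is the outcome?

Binary search for 11 in [3, 7, 12, 20, 21, 30, 36, 38, 47, 51, 54, 56, 57, 58, 63, 66, 70, 71, 72]:

lo=0, hi=18, mid=9, arr[mid]=51 -> 51 > 11, search left half
lo=0, hi=8, mid=4, arr[mid]=21 -> 21 > 11, search left half
lo=0, hi=3, mid=1, arr[mid]=7 -> 7 < 11, search right half
lo=2, hi=3, mid=2, arr[mid]=12 -> 12 > 11, search left half
lo=2 > hi=1, target 11 not found

Binary search determines that 11 is not in the array after 4 comparisons. The search space was exhausted without finding the target.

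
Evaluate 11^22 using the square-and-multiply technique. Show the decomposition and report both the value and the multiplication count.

Computing 11^22 by squaring (build up from 11^1; each line after the first costs one multiplication):

11^1 = 11
11^2 = (11^1)^2 = 11^2 = 121
11^4 = (11^2)^2 = 121^2 = 14641
11^5 = 11 * 11^4 = 11 * 14641 = 161051
11^10 = (11^5)^2 = 161051^2 = 25937424601
11^11 = 11 * 11^10 = 11 * 25937424601 = 285311670611
11^22 = (11^11)^2 = 285311670611^2 = 81402749386839761113321

Result: 81402749386839761113321
Multiplications needed: 6 (6 lines after 11^1)

11^22 = 81402749386839761113321. Using exponentiation by squaring, this requires 6 multiplications. The key idea: if the exponent is even, square the half-power; if odd, multiply by the base once.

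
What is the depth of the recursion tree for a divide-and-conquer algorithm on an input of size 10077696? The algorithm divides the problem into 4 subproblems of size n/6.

For divide and conquer with division factor 6:

Problem sizes at each level:
Level 0: 10077696
Level 1: 1679616
Level 2: 279936
Level 3: 46656
Level 4: 7776
Level 5: 1296
Level 6: 216
Level 7: 36
Level 8: 6
Level 9: 1

The root is level 0 and the size-1 base case is level 9 (the tree spans levels 0 through 9, i.e. 10 levels counting the root), so the depth is the number of divisions: log_6(10077696) = 9

The recursion tree depth is log_6(10077696) = 9. At each level, the problem size is divided by 6, so it takes 9 divisions to reduce to a base case of size 1. The algorithm makes 4 recursive calls at each level.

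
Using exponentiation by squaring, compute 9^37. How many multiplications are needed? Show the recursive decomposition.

Computing 9^37 by squaring (build up from 9^1; each line after the first costs one multiplication):

9^1 = 9
9^2 = (9^1)^2 = 9^2 = 81
9^4 = (9^2)^2 = 81^2 = 6561
9^8 = (9^4)^2 = 6561^2 = 43046721
9^9 = 9 * 9^8 = 9 * 43046721 = 387420489
9^18 = (9^9)^2 = 387420489^2 = 150094635296999121
9^36 = (9^18)^2 = 150094635296999121^2 = 22528399544939174411840147874772641
9^37 = 9 * 9^36 = 9 * 22528399544939174411840147874772641 = 202755595904452569706561330872953769

Result: 202755595904452569706561330872953769
Multiplications needed: 7 (7 lines after 9^1)

9^37 = 202755595904452569706561330872953769. Using exponentiation by squaring, this requires 7 multiplications. The key idea: if the exponent is even, square the half-power; if odd, multiply by the base once.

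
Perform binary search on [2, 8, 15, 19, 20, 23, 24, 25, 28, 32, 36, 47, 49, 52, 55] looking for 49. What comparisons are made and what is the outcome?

Binary search for 49 in [2, 8, 15, 19, 20, 23, 24, 25, 28, 32, 36, 47, 49, 52, 55]:

lo=0, hi=14, mid=7, arr[mid]=25 -> 25 < 49, search right half
lo=8, hi=14, mid=11, arr[mid]=47 -> 47 < 49, search right half
lo=12, hi=14, mid=13, arr[mid]=52 -> 52 > 49, search left half
lo=12, hi=12, mid=12, arr[mid]=49 -> Found target at index 12!

Binary search finds 49 at index 12 after 4 comparisons. The search repeatedly halves the search space by comparing with the middle element.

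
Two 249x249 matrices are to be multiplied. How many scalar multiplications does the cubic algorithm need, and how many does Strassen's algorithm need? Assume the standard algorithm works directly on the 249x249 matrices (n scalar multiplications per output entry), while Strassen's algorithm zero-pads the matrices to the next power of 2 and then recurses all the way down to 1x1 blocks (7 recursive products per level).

Matrix multiplication for 249x249 matrices:

Strassen's algorithm requires power-of-2 dimensions. Pad 249x249 to 256x256 (next power of 2).

Standard algorithm: 249^3 = 15438249 multiplications
Strassen's algorithm: 7^(log2(256)) = 7^8 = 5764801 multiplications
Savings: 15438249 - 5764801 = 9673448 multiplications

Standard: 15438249 multiplications (249^3). Strassen: 5764801 multiplications (7^8, after padding to 256x256). Strassen reduces 8 recursive multiplications to 7 at each level.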